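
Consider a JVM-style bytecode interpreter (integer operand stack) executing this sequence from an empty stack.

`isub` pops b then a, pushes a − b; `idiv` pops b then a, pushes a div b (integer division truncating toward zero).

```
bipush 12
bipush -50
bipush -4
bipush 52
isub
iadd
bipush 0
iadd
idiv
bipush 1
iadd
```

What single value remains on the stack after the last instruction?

bipush 12  -> 12
bipush -50 -> 12 -50
bipush -4  -> 12 -50 -4
bipush 52  -> 12 -50 -4 52
isub       -> 12 -50 -56
iadd       -> 12 -106
bipush 0   -> 12 -106 0
iadd       -> 12 -106
idiv       -> 0
bipush 1   -> 0 1
iadd       -> 1

1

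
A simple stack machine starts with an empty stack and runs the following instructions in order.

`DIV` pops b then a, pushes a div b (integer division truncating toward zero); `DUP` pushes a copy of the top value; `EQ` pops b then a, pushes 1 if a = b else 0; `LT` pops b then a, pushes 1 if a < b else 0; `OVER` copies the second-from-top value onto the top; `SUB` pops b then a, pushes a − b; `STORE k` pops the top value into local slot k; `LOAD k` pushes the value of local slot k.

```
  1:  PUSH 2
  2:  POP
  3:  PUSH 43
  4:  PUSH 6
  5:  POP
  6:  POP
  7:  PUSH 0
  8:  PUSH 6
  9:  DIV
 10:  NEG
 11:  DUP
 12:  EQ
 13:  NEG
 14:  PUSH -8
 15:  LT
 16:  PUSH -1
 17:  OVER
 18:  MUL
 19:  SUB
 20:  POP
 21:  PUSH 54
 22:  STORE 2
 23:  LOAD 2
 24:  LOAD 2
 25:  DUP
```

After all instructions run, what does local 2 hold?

54

PUSH 2  → 2
POP     → (empty)
PUSH 43 → 43
PUSH 6  → 43 6
POP     → 43
POP     → (empty)
PUSH 0  → 0
PUSH 6  → 0 6
DIV     → 0
NEG     → 0
DUP     → 0 0
EQ      → 1
NEG     → -1
PUSH -8 → -1 -8
LT      → 0
PUSH -1 → 0 -1
OVER    → 0 -1 0
MUL     → 0 0
SUB     → 0
POP     → (empty)
PUSH 54 → 54
STORE 2 → (empty)
LOAD 2  → 54
LOAD 2  → 54 54
DUP     → 54 54 54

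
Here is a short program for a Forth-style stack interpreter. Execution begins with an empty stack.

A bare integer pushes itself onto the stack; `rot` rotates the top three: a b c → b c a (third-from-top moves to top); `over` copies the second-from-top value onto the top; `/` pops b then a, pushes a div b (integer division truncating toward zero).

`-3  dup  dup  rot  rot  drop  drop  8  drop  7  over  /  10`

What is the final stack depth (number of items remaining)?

3

-3   : [-3]
dup  : [-3, -3]
dup  : [-3, -3, -3]
rot  : [-3, -3, -3]
rot  : [-3, -3, -3]
drop : [-3, -3]
drop : [-3]
8    : [-3, 8]
drop : [-3]
7    : [-3, 7]
over : [-3, 7, -3]
/    : [-3, -2]
10   : [-3, -2, 10]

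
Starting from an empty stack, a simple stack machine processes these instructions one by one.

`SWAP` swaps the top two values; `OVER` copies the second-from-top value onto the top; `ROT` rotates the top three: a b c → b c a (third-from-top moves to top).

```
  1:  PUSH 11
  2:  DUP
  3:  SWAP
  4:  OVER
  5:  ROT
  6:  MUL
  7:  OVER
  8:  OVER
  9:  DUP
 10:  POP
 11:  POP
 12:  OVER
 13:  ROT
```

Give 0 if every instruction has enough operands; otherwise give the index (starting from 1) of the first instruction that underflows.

PUSH 11 -> [11]
DUP     -> [11, 11]
SWAP    -> [11, 11]
OVER    -> [11, 11, 11]
ROT     -> [11, 11, 11]
MUL     -> [11, 121]
OVER    -> [11, 121, 11]
OVER    -> [11, 121, 11, 121]
DUP     -> [11, 121, 11, 121, 121]
POP     -> [11, 121, 11, 121]
POP     -> [11, 121, 11]
OVER    -> [11, 121, 11, 121]
ROT     -> [11, 11, 121, 121]

0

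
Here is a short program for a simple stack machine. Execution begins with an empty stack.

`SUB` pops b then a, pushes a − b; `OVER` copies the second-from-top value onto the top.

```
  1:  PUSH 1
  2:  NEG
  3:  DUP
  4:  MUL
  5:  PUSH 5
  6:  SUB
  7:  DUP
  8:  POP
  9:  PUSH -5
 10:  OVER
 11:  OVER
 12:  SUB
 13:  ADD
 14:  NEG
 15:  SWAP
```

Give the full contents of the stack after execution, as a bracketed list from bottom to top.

PUSH 1   [1]
NEG      [-1]
DUP      [-1, -1]
MUL      [1]
PUSH 5   [1, 5]
SUB      [-4]
DUP      [-4, -4]
POP      [-4]
PUSH -5  [-4, -5]
OVER     [-4, -5, -4]
OVER     [-4, -5, -4, -5]
SUB      [-4, -5, 1]
ADD      [-4, -4]
NEG      [-4, 4]
SWAP     [4, -4]

[4, -4]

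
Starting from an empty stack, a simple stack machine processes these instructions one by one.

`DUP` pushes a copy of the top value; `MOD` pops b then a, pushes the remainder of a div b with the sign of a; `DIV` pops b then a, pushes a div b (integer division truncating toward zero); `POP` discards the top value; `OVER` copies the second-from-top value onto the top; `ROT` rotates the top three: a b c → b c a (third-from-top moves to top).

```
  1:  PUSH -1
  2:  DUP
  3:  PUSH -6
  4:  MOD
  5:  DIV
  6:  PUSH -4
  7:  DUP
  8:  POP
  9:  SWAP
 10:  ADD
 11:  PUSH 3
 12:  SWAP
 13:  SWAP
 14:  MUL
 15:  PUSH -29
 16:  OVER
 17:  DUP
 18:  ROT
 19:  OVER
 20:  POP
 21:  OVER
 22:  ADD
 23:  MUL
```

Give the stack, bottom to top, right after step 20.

PUSH -1  → -1
DUP      → -1 -1
PUSH -6  → -1 -1 -6
MOD      → -1 -1
DIV      → 1
PUSH -4  → 1 -4
DUP      → 1 -4 -4
POP      → 1 -4
SWAP     → -4 1
ADD      → -3
PUSH 3   → -3 3
SWAP     → 3 -3
SWAP     → -3 3
MUL      → -9
PUSH -29 → -9 -29
OVER     → -9 -29 -9
DUP      → -9 -29 -9 -9
ROT      → -9 -9 -9 -29
OVER     → -9 -9 -9 -29 -9
POP      → -9 -9 -9 -29

[-9, -9, -9, -29]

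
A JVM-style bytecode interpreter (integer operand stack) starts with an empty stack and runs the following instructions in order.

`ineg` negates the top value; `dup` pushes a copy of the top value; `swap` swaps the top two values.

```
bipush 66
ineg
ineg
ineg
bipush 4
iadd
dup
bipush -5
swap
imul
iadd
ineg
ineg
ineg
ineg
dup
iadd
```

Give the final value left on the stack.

bipush 66 → [66]
ineg      → [-66]
ineg      → [66]
ineg      → [-66]
bipush 4  → [-66, 4]
iadd      → [-62]
dup       → [-62, -62]
bipush -5 → [-62, -62, -5]
swap      → [-62, -5, -62]
imul      → [-62, 310]
iadd      → [248]
ineg      → [-248]
ineg      → [248]
ineg      → [-248]
ineg      → [248]
dup       → [248, 248]
iadd      → [496]

496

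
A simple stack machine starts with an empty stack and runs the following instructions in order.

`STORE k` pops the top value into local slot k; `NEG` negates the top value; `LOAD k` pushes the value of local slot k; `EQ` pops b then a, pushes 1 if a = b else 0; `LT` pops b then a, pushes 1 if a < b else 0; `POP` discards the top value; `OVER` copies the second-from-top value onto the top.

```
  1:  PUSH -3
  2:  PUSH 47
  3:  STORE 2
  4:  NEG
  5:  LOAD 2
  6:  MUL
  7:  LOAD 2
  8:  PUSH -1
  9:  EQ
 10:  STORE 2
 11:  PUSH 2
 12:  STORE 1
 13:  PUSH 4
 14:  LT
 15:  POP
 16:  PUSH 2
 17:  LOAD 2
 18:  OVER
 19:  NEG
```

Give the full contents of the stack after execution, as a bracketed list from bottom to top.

[2, 0, -2]

PUSH -3 -> -3
PUSH 47 -> -3 47
STORE 2 -> -3
NEG     -> 3
LOAD 2  -> 3 47
MUL     -> 141
LOAD 2  -> 141 47
PUSH -1 -> 141 47 -1
EQ      -> 141 0
STORE 2 -> 141
PUSH 2  -> 141 2
STORE 1 -> 141
PUSH 4  -> 141 4
LT      -> 0
POP     -> (empty)
PUSH 2  -> 2
LOAD 2  -> 2 0
OVER    -> 2 0 2
NEG     -> 2 0 -2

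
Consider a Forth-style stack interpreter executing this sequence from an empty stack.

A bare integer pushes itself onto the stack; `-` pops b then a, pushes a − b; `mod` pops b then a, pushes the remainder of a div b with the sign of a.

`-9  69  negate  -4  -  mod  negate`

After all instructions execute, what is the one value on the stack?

9

-9     → -9
69     → -9 69
negate → -9 -69
-4     → -9 -69 -4
-      → -9 -65
mod    → -9
negate → 9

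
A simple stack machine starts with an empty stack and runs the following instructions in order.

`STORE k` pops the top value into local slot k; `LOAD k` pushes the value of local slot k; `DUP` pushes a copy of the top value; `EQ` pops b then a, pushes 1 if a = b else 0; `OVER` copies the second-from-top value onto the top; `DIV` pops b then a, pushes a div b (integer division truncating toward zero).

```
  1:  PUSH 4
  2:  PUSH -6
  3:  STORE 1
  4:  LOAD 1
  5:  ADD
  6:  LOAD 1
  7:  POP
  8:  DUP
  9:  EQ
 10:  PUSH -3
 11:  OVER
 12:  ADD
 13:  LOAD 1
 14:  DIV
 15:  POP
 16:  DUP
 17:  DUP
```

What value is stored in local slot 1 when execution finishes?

-6

PUSH 4  → [4]
PUSH -6 → [4, -6]
STORE 1 → [4]
LOAD 1  → [4, -6]
ADD     → [-2]
LOAD 1  → [-2, -6]
POP     → [-2]
DUP     → [-2, -2]
EQ      → [1]
PUSH -3 → [1, -3]
OVER    → [1, -3, 1]
ADD     → [1, -2]
LOAD 1  → [1, -2, -6]
DIV     → [1, 0]
POP     → [1]
DUP     → [1, 1]
DUP     → [1, 1, 1]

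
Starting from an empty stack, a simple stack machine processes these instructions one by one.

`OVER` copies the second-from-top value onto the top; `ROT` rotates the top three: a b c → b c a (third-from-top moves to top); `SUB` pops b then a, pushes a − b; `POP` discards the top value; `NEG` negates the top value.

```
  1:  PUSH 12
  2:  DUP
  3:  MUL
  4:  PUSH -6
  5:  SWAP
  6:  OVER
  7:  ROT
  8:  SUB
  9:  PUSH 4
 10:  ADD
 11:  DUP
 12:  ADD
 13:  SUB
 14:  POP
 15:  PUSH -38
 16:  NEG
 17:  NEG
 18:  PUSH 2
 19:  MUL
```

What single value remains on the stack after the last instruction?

PUSH 12  -> 12
DUP      -> 12 12
MUL      -> 144
PUSH -6  -> 144 -6
SWAP     -> -6 144
OVER     -> -6 144 -6
ROT      -> 144 -6 -6
SUB      -> 144 0
PUSH 4   -> 144 0 4
ADD      -> 144 4
DUP      -> 144 4 4
ADD      -> 144 8
SUB      -> 136
POP      -> (empty)
PUSH -38 -> -38
NEG      -> 38
NEG      -> -38
PUSH 2   -> -38 2
MUL      -> -76

-76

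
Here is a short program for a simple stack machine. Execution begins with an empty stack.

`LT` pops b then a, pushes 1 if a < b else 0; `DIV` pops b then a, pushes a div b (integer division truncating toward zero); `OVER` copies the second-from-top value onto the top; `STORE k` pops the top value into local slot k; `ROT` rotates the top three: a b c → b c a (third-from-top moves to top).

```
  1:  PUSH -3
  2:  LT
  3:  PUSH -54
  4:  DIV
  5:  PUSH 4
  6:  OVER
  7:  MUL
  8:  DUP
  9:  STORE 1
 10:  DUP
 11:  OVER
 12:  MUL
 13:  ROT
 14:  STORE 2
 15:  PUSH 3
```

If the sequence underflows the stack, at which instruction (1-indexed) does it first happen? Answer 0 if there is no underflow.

2

PUSH -3  [-3]
LT  — needs 2 operands, stack has 1 → underflow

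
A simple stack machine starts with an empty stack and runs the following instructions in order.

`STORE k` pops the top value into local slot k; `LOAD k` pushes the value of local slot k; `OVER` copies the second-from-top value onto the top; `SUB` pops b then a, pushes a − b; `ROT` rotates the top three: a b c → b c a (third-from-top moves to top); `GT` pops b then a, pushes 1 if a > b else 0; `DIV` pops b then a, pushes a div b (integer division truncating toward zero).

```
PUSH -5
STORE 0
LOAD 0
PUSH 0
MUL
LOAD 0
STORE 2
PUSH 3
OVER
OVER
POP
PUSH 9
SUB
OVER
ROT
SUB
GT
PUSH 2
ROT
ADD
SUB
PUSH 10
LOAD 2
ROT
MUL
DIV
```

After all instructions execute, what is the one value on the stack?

1

PUSH -5 : -5
STORE 0 : (empty)
LOAD 0  : -5
PUSH 0  : -5 0
MUL     : 0
LOAD 0  : 0 -5
STORE 2 : 0
PUSH 3  : 0 3
OVER    : 0 3 0
OVER    : 0 3 0 3
POP     : 0 3 0
PUSH 9  : 0 3 0 9
SUB     : 0 3 -9
OVER    : 0 3 -9 3
ROT     : 0 -9 3 3
SUB     : 0 -9 0
GT      : 0 0
PUSH 2  : 0 0 2
ROT     : 0 2 0
ADD     : 0 2
SUB     : -2
PUSH 10 : -2 10
LOAD 2  : -2 10 -5
ROT     : 10 -5 -2
MUL     : 10 10
DIV     : 1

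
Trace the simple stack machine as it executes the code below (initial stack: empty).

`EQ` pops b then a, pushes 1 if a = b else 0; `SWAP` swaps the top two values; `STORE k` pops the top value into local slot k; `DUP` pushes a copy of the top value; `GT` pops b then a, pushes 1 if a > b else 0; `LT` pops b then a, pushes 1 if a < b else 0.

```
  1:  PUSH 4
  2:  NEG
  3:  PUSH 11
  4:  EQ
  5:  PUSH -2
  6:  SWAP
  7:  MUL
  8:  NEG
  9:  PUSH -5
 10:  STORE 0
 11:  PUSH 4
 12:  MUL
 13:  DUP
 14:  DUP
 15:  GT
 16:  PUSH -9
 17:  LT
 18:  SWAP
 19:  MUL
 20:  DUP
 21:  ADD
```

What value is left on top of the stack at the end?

0

PUSH 4   4
NEG      -4
PUSH 11  -4 11
EQ       0
PUSH -2  0 -2
SWAP     -2 0
MUL      0
NEG      0
PUSH -5  0 -5
STORE 0  0
PUSH 4   0 4
MUL      0
DUP      0 0
DUP      0 0 0
GT       0 0
PUSH -9  0 0 -9
LT       0 0
SWAP     0 0
MUL      0
DUP      0 0
ADD      0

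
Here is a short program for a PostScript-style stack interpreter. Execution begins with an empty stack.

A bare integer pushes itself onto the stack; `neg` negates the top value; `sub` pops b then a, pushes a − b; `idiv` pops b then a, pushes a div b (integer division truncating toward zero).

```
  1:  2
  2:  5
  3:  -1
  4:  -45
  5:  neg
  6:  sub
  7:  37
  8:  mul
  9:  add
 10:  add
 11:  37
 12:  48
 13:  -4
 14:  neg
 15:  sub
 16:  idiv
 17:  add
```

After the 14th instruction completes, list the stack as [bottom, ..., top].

[-1695, 37, 48, 4]

2   → 2
5   → 2 5
-1  → 2 5 -1
-45 → 2 5 -1 -45
neg → 2 5 -1 45
sub → 2 5 -46
37  → 2 5 -46 37
mul → 2 5 -1702
add → 2 -1697
add → -1695
37  → -1695 37
48  → -1695 37 48
-4  → -1695 37 48 -4
neg → -1695 37 48 4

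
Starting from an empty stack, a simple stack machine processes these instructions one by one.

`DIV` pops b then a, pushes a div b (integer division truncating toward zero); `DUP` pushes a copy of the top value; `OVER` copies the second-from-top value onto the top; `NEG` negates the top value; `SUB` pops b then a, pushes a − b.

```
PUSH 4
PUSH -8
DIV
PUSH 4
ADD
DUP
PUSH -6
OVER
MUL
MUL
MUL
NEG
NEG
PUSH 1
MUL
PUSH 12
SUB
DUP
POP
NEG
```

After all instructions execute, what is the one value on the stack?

PUSH 4  → [4]
PUSH -8 → [4, -8]
DIV     → [0]
PUSH 4  → [0, 4]
ADD     → [4]
DUP     → [4, 4]
PUSH -6 → [4, 4, -6]
OVER    → [4, 4, -6, 4]
MUL     → [4, 4, -24]
MUL     → [4, -96]
MUL     → [-384]
NEG     → [384]
NEG     → [-384]
PUSH 1  → [-384, 1]
MUL     → [-384]
PUSH 12 → [-384, 12]
SUB     → [-396]
DUP     → [-396, -396]
POP     → [-396]
NEG     → [396]

396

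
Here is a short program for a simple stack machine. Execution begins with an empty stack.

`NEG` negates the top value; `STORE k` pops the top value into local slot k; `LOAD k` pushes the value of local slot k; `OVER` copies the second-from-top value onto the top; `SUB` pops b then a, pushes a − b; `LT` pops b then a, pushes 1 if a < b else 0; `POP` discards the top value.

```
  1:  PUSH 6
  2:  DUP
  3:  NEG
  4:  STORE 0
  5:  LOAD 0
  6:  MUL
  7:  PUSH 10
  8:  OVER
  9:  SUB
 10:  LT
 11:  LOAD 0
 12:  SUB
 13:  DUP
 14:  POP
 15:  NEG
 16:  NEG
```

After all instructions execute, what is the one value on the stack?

7

PUSH 6  → [6]
DUP     → [6, 6]
NEG     → [6, -6]
STORE 0 → [6]
LOAD 0  → [6, -6]
MUL     → [-36]
PUSH 10 → [-36, 10]
OVER    → [-36, 10, -36]
SUB     → [-36, 46]
LT      → [1]
LOAD 0  → [1, -6]
SUB     → [7]
DUP     → [7, 7]
POP     → [7]
NEG     → [-7]
NEG     → [7]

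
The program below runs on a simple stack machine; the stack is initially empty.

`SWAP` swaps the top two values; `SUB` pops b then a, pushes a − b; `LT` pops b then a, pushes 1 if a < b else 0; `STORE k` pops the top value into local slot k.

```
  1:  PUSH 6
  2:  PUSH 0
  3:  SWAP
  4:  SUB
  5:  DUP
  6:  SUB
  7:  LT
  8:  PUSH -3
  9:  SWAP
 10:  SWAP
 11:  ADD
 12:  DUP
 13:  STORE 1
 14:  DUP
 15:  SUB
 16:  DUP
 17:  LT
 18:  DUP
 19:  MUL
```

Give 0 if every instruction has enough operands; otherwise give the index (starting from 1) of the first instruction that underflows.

7

PUSH 6 -> [6]
PUSH 0 -> [6, 0]
SWAP   -> [0, 6]
SUB    -> [-6]
DUP    -> [-6, -6]
SUB    -> [0]
LT  — needs 2 operands, stack has 1 → underflow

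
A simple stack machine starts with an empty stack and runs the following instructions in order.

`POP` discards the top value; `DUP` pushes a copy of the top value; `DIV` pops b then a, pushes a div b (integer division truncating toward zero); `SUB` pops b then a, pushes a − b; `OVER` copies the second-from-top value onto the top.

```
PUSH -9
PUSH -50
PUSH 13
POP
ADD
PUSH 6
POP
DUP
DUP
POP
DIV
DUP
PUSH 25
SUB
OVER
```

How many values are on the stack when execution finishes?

3

PUSH -9   -9
PUSH -50  -9 -50
PUSH 13   -9 -50 13
POP       -9 -50
ADD       -59
PUSH 6    -59 6
POP       -59
DUP       -59 -59
DUP       -59 -59 -59
POP       -59 -59
DIV       1
DUP       1 1
PUSH 25   1 1 25
SUB       1 -24
OVER      1 -24 1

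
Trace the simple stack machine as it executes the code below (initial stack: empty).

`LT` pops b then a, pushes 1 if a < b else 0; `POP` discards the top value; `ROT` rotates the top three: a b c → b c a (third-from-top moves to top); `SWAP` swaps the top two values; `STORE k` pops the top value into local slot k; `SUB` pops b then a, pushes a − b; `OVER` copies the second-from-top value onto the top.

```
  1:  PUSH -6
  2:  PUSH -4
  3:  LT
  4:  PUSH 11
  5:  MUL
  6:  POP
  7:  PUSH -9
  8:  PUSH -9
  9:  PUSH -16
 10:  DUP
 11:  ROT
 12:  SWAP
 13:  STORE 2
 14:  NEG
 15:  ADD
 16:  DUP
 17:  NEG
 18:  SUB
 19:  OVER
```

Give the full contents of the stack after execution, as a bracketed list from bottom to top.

PUSH -6  : [-6]
PUSH -4  : [-6, -4]
LT       : [1]
PUSH 11  : [1, 11]
MUL      : [11]
POP      : []
PUSH -9  : [-9]
PUSH -9  : [-9, -9]
PUSH -16 : [-9, -9, -16]
DUP      : [-9, -9, -16, -16]
ROT      : [-9, -16, -16, -9]
SWAP     : [-9, -16, -9, -16]
STORE 2  : [-9, -16, -9]
NEG      : [-9, -16, 9]
ADD      : [-9, -7]
DUP      : [-9, -7, -7]
NEG      : [-9, -7, 7]
SUB      : [-9, -14]
OVER     : [-9, -14, -9]

[-9, -14, -9]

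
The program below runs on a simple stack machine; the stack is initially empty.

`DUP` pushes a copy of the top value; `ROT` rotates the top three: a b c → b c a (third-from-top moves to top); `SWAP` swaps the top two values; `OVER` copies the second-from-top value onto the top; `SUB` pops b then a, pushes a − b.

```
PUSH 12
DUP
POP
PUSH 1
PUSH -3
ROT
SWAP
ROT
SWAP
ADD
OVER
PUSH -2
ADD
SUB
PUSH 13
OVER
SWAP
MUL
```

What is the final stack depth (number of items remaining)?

3

PUSH 12 : [12]
DUP     : [12, 12]
POP     : [12]
PUSH 1  : [12, 1]
PUSH -3 : [12, 1, -3]
ROT     : [1, -3, 12]
SWAP    : [1, 12, -3]
ROT     : [12, -3, 1]
SWAP    : [12, 1, -3]
ADD     : [12, -2]
OVER    : [12, -2, 12]
PUSH -2 : [12, -2, 12, -2]
ADD     : [12, -2, 10]
SUB     : [12, -12]
PUSH 13 : [12, -12, 13]
OVER    : [12, -12, 13, -12]
SWAP    : [12, -12, -12, 13]
MUL     : [12, -12, -156]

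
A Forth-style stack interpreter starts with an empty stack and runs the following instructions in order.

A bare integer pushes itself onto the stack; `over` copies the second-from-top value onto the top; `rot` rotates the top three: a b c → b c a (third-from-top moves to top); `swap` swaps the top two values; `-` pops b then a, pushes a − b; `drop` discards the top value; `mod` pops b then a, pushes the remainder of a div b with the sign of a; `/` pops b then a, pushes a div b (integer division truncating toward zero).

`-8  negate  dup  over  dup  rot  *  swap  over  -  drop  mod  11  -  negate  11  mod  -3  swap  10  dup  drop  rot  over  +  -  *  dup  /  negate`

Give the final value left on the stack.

-8     : -8
negate : 8
dup    : 8 8
over   : 8 8 8
dup    : 8 8 8 8
rot    : 8 8 8 8
*      : 8 8 64
swap   : 8 64 8
over   : 8 64 8 64
-      : 8 64 -56
drop   : 8 64
mod    : 8
11     : 8 11
-      : -3
negate : 3
11     : 3 11
mod    : 3
-3     : 3 -3
swap   : -3 3
10     : -3 3 10
dup    : -3 3 10 10
drop   : -3 3 10
rot    : 3 10 -3
over   : 3 10 -3 10
+      : 3 10 7
-      : 3 3
*      : 9
dup    : 9 9
/      : 1
negate : -1

-1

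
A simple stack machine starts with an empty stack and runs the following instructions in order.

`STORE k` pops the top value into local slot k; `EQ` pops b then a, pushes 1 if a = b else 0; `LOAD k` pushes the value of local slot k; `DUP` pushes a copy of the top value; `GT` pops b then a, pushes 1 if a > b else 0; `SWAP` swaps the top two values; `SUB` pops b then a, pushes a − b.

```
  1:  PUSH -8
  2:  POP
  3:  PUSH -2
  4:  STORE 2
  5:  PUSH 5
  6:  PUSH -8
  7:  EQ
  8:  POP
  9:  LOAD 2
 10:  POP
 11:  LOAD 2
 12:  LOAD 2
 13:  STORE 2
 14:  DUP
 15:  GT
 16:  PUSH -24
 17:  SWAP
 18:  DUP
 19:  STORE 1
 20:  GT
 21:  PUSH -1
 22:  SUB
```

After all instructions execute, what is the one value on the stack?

PUSH -8  : -8
POP      : (empty)
PUSH -2  : -2
STORE 2  : (empty)
PUSH 5   : 5
PUSH -8  : 5 -8
EQ       : 0
POP      : (empty)
LOAD 2   : -2
POP      : (empty)
LOAD 2   : -2
LOAD 2   : -2 -2
STORE 2  : -2
DUP      : -2 -2
GT       : 0
PUSH -24 : 0 -24
SWAP     : -24 0
DUP      : -24 0 0
STORE 1  : -24 0
GT       : 0
PUSH -1  : 0 -1
SUB      : 1

1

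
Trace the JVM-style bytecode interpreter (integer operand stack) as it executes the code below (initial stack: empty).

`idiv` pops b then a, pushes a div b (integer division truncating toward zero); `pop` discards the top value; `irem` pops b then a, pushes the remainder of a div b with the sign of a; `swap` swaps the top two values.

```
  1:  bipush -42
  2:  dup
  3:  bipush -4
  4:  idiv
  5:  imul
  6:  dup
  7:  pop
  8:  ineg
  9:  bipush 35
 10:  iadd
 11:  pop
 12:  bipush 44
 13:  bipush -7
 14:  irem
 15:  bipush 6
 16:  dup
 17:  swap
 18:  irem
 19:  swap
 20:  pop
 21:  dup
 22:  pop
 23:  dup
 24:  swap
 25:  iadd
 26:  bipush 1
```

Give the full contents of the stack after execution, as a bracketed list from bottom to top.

bipush -42 → [-42]
dup        → [-42, -42]
bipush -4  → [-42, -42, -4]
idiv       → [-42, 10]
imul       → [-420]
dup        → [-420, -420]
pop        → [-420]
ineg       → [420]
bipush 35  → [420, 35]
iadd       → [455]
pop        → []
bipush 44  → [44]
bipush -7  → [44, -7]
irem       → [2]
bipush 6   → [2, 6]
dup        → [2, 6, 6]
swap       → [2, 6, 6]
irem       → [2, 0]
swap       → [0, 2]
pop        → [0]
dup        → [0, 0]
pop        → [0]
dup        → [0, 0]
swap       → [0, 0]
iadd       → [0]
bipush 1   → [0, 1]

[0, 1]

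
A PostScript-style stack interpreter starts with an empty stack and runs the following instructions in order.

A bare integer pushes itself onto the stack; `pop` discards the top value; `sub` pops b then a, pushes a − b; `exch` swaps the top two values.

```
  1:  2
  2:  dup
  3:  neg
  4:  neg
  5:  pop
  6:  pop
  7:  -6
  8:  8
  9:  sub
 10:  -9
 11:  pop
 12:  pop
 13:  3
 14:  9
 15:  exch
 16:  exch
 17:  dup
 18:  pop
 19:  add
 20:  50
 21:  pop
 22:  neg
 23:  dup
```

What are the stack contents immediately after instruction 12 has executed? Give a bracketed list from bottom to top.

[]

2   : [2]
dup : [2, 2]
neg : [2, -2]
neg : [2, 2]
pop : [2]
pop : []
-6  : [-6]
8   : [-6, 8]
sub : [-14]
-9  : [-14, -9]
pop : [-14]
pop : []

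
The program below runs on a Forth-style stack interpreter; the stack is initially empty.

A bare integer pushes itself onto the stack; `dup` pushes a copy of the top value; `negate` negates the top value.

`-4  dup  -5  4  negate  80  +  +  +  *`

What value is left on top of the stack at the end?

-4      [-4]
dup     [-4, -4]
-5      [-4, -4, -5]
4       [-4, -4, -5, 4]
negate  [-4, -4, -5, -4]
80      [-4, -4, -5, -4, 80]
+       [-4, -4, -5, 76]
+       [-4, -4, 71]
+       [-4, 67]
*       [-268]

-268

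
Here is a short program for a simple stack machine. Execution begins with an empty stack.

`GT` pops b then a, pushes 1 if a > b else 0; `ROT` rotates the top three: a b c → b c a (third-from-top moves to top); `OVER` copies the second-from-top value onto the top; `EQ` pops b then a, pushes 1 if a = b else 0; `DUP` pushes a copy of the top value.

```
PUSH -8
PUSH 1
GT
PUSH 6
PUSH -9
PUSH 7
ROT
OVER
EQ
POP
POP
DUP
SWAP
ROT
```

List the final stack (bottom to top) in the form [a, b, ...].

[-9, -9, 0]

PUSH -8 → [-8]
PUSH 1  → [-8, 1]
GT      → [0]
PUSH 6  → [0, 6]
PUSH -9 → [0, 6, -9]
PUSH 7  → [0, 6, -9, 7]
ROT     → [0, -9, 7, 6]
OVER    → [0, -9, 7, 6, 7]
EQ      → [0, -9, 7, 0]
POP     → [0, -9, 7]
POP     → [0, -9]
DUP     → [0, -9, -9]
SWAP    → [0, -9, -9]
ROT     → [-9, -9, 0]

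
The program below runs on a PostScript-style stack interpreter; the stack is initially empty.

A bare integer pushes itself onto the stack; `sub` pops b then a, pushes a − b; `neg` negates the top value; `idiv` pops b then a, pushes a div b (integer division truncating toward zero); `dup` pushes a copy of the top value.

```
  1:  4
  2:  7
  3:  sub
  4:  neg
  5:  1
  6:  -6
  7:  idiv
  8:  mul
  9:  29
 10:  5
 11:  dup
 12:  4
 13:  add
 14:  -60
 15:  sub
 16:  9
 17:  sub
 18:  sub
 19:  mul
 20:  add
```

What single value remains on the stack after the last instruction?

-1595

4    -> 4
7    -> 4 7
sub  -> -3
neg  -> 3
1    -> 3 1
-6   -> 3 1 -6
idiv -> 3 0
mul  -> 0
29   -> 0 29
5    -> 0 29 5
dup  -> 0 29 5 5
4    -> 0 29 5 5 4
add  -> 0 29 5 9
-60  -> 0 29 5 9 -60
sub  -> 0 29 5 69
9    -> 0 29 5 69 9
sub  -> 0 29 5 60
sub  -> 0 29 -55
mul  -> 0 -1595
add  -> -1595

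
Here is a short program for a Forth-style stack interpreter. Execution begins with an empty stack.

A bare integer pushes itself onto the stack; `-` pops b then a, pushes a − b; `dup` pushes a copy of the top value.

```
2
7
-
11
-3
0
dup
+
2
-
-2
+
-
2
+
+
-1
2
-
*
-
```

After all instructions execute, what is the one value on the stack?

2   → [2]
7   → [2, 7]
-   → [-5]
11  → [-5, 11]
-3  → [-5, 11, -3]
0   → [-5, 11, -3, 0]
dup → [-5, 11, -3, 0, 0]
+   → [-5, 11, -3, 0]
2   → [-5, 11, -3, 0, 2]
-   → [-5, 11, -3, -2]
-2  → [-5, 11, -3, -2, -2]
+   → [-5, 11, -3, -4]
-   → [-5, 11, 1]
2   → [-5, 11, 1, 2]
+   → [-5, 11, 3]
+   → [-5, 14]
-1  → [-5, 14, -1]
2   → [-5, 14, -1, 2]
-   → [-5, 14, -3]
*   → [-5, -42]
-   → [37]

37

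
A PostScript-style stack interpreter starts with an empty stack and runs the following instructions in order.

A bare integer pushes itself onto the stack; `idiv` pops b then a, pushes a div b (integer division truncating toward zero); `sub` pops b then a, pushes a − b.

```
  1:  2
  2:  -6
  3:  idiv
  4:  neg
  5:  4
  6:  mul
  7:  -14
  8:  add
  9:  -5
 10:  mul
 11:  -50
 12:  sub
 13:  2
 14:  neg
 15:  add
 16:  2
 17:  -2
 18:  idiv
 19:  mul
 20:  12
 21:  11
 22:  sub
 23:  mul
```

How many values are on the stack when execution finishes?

2    → 2
-6   → 2 -6
idiv → 0
neg  → 0
4    → 0 4
mul  → 0
-14  → 0 -14
add  → -14
-5   → -14 -5
mul  → 70
-50  → 70 -50
sub  → 120
2    → 120 2
neg  → 120 -2
add  → 118
2    → 118 2
-2   → 118 2 -2
idiv → 118 -1
mul  → -118
12   → -118 12
11   → -118 12 11
sub  → -118 1
mul  → -118

1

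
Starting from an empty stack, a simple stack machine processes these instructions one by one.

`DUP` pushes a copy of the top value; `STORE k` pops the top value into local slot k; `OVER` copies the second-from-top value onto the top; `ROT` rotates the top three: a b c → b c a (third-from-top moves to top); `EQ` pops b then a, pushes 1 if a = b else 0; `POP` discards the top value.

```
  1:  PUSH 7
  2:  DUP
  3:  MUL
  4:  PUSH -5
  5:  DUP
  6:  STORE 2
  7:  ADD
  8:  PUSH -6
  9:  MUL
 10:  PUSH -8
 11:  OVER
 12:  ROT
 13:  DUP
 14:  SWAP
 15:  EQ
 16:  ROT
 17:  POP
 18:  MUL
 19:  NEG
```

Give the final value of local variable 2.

PUSH 7  → [7]
DUP     → [7, 7]
MUL     → [49]
PUSH -5 → [49, -5]
DUP     → [49, -5, -5]
STORE 2 → [49, -5]
ADD     → [44]
PUSH -6 → [44, -6]
MUL     → [-264]
PUSH -8 → [-264, -8]
OVER    → [-264, -8, -264]
ROT     → [-8, -264, -264]
DUP     → [-8, -264, -264, -264]
SWAP    → [-8, -264, -264, -264]
EQ      → [-8, -264, 1]
ROT     → [-264, 1, -8]
POP     → [-264, 1]
MUL     → [-264]
NEG     → [264]

-5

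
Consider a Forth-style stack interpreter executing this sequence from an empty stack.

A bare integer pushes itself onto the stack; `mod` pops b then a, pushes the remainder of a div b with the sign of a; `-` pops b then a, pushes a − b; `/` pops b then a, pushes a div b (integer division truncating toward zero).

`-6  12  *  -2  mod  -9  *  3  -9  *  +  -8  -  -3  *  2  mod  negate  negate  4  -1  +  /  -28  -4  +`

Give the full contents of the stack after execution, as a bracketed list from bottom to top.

[0, -32]

-6      [-6]
12      [-6, 12]
*       [-72]
-2      [-72, -2]
mod     [0]
-9      [0, -9]
*       [0]
3       [0, 3]
-9      [0, 3, -9]
*       [0, -27]
+       [-27]
-8      [-27, -8]
-       [-19]
-3      [-19, -3]
*       [57]
2       [57, 2]
mod     [1]
negate  [-1]
negate  [1]
4       [1, 4]
-1      [1, 4, -1]
+       [1, 3]
/       [0]
-28     [0, -28]
-4      [0, -28, -4]
+       [0, -32]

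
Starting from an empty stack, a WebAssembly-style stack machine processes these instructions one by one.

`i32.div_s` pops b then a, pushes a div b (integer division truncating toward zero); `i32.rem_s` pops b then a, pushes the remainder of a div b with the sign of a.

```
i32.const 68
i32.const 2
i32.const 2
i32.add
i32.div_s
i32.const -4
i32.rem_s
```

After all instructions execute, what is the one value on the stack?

1

i32.const 68  [68]
i32.const 2   [68, 2]
i32.const 2   [68, 2, 2]
i32.add       [68, 4]
i32.div_s     [17]
i32.const -4  [17, -4]
i32.rem_s     [1]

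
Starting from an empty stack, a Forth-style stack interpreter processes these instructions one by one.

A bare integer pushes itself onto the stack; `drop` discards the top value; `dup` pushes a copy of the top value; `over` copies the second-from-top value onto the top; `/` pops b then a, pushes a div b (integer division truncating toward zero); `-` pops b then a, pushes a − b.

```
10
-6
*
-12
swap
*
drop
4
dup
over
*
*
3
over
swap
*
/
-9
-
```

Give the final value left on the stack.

10   → 10
-6   → 10 -6
*    → -60
-12  → -60 -12
swap → -12 -60
*    → 720
drop → (empty)
4    → 4
dup  → 4 4
over → 4 4 4
*    → 4 16
*    → 64
3    → 64 3
over → 64 3 64
swap → 64 64 3
*    → 64 192
/    → 0
-9   → 0 -9
-    → 9

9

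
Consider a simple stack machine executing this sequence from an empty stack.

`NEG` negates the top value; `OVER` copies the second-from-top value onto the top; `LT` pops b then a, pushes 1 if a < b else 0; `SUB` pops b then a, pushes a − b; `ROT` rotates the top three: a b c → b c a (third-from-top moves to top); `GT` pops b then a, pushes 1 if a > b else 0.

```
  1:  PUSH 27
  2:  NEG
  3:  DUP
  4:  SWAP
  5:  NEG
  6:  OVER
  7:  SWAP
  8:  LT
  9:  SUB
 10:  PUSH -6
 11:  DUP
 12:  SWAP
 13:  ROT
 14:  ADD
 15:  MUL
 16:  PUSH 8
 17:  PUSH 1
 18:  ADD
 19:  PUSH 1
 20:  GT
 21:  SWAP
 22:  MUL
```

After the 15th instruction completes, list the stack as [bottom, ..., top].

[204]

PUSH 27  [27]
NEG      [-27]
DUP      [-27, -27]
SWAP     [-27, -27]
NEG      [-27, 27]
OVER     [-27, 27, -27]
SWAP     [-27, -27, 27]
LT       [-27, 1]
SUB      [-28]
PUSH -6  [-28, -6]
DUP      [-28, -6, -6]
SWAP     [-28, -6, -6]
ROT      [-6, -6, -28]
ADD      [-6, -34]
MUL      [204]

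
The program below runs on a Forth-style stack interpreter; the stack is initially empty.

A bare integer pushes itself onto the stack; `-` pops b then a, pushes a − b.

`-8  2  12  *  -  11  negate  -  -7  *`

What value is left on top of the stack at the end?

147

-8      [-8]
2       [-8, 2]
12      [-8, 2, 12]
*       [-8, 24]
-       [-32]
11      [-32, 11]
negate  [-32, -11]
-       [-21]
-7      [-21, -7]
*       [147]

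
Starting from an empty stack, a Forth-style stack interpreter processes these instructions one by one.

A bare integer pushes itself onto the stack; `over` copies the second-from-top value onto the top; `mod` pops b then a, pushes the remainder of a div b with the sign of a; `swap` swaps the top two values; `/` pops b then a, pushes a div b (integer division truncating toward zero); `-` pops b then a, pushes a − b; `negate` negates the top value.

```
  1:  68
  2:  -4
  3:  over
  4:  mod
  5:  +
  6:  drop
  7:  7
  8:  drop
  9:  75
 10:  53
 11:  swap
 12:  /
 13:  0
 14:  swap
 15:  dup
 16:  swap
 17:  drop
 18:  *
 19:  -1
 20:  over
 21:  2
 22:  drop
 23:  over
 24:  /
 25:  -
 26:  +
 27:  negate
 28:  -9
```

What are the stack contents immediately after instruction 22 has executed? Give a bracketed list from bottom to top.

[0, -1, 0]

68   → [68]
-4   → [68, -4]
over → [68, -4, 68]
mod  → [68, -4]
+    → [64]
drop → []
7    → [7]
drop → []
75   → [75]
53   → [75, 53]
swap → [53, 75]
/    → [0]
0    → [0, 0]
swap → [0, 0]
dup  → [0, 0, 0]
swap → [0, 0, 0]
drop → [0, 0]
*    → [0]
-1   → [0, -1]
over → [0, -1, 0]
2    → [0, -1, 0, 2]
drop → [0, -1, 0]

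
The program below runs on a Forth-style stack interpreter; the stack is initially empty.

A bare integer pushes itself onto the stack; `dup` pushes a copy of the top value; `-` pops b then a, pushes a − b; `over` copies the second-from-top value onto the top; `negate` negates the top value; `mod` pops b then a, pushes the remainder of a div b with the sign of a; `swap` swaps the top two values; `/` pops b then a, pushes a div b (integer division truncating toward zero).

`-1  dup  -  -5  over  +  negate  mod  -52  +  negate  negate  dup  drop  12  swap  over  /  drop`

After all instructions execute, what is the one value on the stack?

12

-1     -> -1
dup    -> -1 -1
-      -> 0
-5     -> 0 -5
over   -> 0 -5 0
+      -> 0 -5
negate -> 0 5
mod    -> 0
-52    -> 0 -52
+      -> -52
negate -> 52
negate -> -52
dup    -> -52 -52
drop   -> -52
12     -> -52 12
swap   -> 12 -52
over   -> 12 -52 12
/      -> 12 -4
drop   -> 12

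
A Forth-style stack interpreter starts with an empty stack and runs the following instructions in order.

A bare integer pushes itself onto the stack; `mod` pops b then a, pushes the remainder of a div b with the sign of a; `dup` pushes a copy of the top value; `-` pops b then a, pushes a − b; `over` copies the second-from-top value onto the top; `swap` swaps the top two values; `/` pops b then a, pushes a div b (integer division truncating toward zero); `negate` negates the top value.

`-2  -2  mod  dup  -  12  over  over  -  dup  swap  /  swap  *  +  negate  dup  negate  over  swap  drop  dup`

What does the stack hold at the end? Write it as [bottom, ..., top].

[-12, -12, -12]

-2      -2
-2      -2 -2
mod     0
dup     0 0
-       0
12      0 12
over    0 12 0
over    0 12 0 12
-       0 12 -12
dup     0 12 -12 -12
swap    0 12 -12 -12
/       0 12 1
swap    0 1 12
*       0 12
+       12
negate  -12
dup     -12 -12
negate  -12 12
over    -12 12 -12
swap    -12 -12 12
drop    -12 -12
dup     -12 -12 -12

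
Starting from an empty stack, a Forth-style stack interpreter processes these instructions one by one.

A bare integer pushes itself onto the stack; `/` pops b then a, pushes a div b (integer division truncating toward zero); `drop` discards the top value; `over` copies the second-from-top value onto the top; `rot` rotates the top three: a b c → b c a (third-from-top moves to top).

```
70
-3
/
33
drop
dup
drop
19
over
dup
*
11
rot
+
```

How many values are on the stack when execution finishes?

70   -> 70
-3   -> 70 -3
/    -> -23
33   -> -23 33
drop -> -23
dup  -> -23 -23
drop -> -23
19   -> -23 19
over -> -23 19 -23
dup  -> -23 19 -23 -23
*    -> -23 19 529
11   -> -23 19 529 11
rot  -> -23 529 11 19
+    -> -23 529 30

3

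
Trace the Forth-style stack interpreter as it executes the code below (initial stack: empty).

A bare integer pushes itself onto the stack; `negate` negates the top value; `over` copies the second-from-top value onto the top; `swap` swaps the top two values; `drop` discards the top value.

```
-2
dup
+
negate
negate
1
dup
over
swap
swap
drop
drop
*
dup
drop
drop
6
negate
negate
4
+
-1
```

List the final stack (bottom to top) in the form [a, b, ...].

[10, -1]

-2     → -2
dup    → -2 -2
+      → -4
negate → 4
negate → -4
1      → -4 1
dup    → -4 1 1
over   → -4 1 1 1
swap   → -4 1 1 1
swap   → -4 1 1 1
drop   → -4 1 1
drop   → -4 1
*      → -4
dup    → -4 -4
drop   → -4
drop   → (empty)
6      → 6
negate → -6
negate → 6
4      → 6 4
+      → 10
-1     → 10 -1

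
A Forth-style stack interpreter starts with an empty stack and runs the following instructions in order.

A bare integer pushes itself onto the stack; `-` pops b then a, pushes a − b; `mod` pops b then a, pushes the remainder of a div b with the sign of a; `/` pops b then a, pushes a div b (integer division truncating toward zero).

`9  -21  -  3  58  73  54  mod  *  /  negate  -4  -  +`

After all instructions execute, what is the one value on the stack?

34

9      : [9]
-21    : [9, -21]
-      : [30]
3      : [30, 3]
58     : [30, 3, 58]
73     : [30, 3, 58, 73]
54     : [30, 3, 58, 73, 54]
mod    : [30, 3, 58, 19]
*      : [30, 3, 1102]
/      : [30, 0]
negate : [30, 0]
-4     : [30, 0, -4]
-      : [30, 4]
+      : [34]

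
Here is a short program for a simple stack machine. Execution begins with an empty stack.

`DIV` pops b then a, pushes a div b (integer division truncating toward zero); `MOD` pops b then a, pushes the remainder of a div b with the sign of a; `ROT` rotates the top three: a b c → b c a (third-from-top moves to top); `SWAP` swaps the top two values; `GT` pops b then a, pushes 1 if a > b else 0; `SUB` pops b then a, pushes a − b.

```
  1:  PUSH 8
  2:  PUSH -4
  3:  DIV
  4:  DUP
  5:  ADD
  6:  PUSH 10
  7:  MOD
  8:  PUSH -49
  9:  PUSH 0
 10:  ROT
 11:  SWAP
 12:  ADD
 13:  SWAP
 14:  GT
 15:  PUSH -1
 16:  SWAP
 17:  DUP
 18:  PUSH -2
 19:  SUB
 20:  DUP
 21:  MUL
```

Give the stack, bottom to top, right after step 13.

PUSH 8    8
PUSH -4   8 -4
DIV       -2
DUP       -2 -2
ADD       -4
PUSH 10   -4 10
MOD       -4
PUSH -49  -4 -49
PUSH 0    -4 -49 0
ROT       -49 0 -4
SWAP      -49 -4 0
ADD       -49 -4
SWAP      -4 -49

[-4, -49]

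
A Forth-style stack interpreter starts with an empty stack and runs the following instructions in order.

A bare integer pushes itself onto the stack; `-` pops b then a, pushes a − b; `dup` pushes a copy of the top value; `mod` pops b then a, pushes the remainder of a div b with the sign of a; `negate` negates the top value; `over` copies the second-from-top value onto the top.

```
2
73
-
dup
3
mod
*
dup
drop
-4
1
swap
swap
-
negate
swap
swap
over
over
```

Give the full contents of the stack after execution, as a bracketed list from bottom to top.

2      : [2]
73     : [2, 73]
-      : [-71]
dup    : [-71, -71]
3      : [-71, -71, 3]
mod    : [-71, -2]
*      : [142]
dup    : [142, 142]
drop   : [142]
-4     : [142, -4]
1      : [142, -4, 1]
swap   : [142, 1, -4]
swap   : [142, -4, 1]
-      : [142, -5]
negate : [142, 5]
swap   : [5, 142]
swap   : [142, 5]
over   : [142, 5, 142]
over   : [142, 5, 142, 5]

[142, 5, 142, 5]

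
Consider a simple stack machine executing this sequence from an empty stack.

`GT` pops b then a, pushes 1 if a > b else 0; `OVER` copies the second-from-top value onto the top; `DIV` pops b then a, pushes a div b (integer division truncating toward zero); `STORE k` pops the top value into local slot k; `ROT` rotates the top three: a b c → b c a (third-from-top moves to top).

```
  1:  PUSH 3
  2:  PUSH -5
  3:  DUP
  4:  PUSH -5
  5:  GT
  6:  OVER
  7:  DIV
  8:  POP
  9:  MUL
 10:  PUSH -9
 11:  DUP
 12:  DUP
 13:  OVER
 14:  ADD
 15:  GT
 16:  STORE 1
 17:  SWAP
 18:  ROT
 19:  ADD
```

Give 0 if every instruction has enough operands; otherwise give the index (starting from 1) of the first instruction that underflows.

PUSH 3  -> [3]
PUSH -5 -> [3, -5]
DUP     -> [3, -5, -5]
PUSH -5 -> [3, -5, -5, -5]
GT      -> [3, -5, 0]
OVER    -> [3, -5, 0, -5]
DIV     -> [3, -5, 0]
POP     -> [3, -5]
MUL     -> [-15]
PUSH -9 -> [-15, -9]
DUP     -> [-15, -9, -9]
DUP     -> [-15, -9, -9, -9]
OVER    -> [-15, -9, -9, -9, -9]
ADD     -> [-15, -9, -9, -18]
GT      -> [-15, -9, 1]
STORE 1 -> [-15, -9]
SWAP    -> [-9, -15]
ROT  — needs 3 operands, stack has 2 → underflow

18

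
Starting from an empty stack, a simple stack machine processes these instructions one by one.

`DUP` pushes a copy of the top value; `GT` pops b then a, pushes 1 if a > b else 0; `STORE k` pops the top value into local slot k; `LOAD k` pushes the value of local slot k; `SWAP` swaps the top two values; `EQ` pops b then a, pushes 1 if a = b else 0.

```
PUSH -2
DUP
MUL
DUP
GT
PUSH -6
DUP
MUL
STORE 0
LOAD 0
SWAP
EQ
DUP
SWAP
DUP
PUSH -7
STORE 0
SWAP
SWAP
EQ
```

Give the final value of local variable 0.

PUSH -2 -> -2
DUP     -> -2 -2
MUL     -> 4
DUP     -> 4 4
GT      -> 0
PUSH -6 -> 0 -6
DUP     -> 0 -6 -6
MUL     -> 0 36
STORE 0 -> 0
LOAD 0  -> 0 36
SWAP    -> 36 0
EQ      -> 0
DUP     -> 0 0
SWAP    -> 0 0
DUP     -> 0 0 0
PUSH -7 -> 0 0 0 -7
STORE 0 -> 0 0 0
SWAP    -> 0 0 0
SWAP    -> 0 0 0
EQ      -> 0 1

-7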